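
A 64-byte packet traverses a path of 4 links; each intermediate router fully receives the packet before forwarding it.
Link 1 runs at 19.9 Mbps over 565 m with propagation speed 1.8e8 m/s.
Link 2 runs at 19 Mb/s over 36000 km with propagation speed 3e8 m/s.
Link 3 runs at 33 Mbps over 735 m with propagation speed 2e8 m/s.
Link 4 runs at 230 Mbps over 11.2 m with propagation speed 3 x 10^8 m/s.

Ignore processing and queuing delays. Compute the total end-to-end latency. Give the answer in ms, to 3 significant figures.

L = 64 × 8 = 512 bits.
Transmission delays (L/R per hop): 0.0257286, 0.0269474, 0.0155152, 0.00222609 ms; sum = 0.0704173 ms.
Propagation delays (d/s per hop): 0.00313889, 120, 0.003675, 3.73333e-05 ms; sum = 120.007 ms.
End-to-end = 120 ms.

120 ms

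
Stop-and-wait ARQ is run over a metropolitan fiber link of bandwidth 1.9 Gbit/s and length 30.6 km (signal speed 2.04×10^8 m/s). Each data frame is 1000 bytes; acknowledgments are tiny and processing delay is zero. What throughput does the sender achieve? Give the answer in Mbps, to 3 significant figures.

26.3 Mbps

t_tx = L/R = 8000/1900000000 = 4.21053e-06 s.
t_prop = 30600/204000000 = 0.00015 s; RTT = 0.0003 s.
Cycle = t_tx + RTT = 0.000304211 s.
Throughput = L / cycle = 8000 / 0.000304211 = 26.3 Mbps.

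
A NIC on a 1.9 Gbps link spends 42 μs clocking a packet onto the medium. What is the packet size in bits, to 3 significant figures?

79800 bits

L = R × t_tx = 1900000000 b/s × 4.2e-05 s = 79800 bits.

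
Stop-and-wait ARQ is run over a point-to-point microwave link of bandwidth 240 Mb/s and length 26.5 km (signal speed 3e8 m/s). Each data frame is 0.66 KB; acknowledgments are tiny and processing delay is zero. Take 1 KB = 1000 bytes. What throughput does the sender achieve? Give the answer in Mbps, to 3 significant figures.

t_tx = L/R = 5280/240000000 = 2.2e-05 s.
t_prop = 26500/300000000 = 8.83333e-05 s; RTT = 0.000176667 s.
Cycle = t_tx + RTT = 0.000198667 s.
Throughput = L / cycle = 5280 / 0.000198667 = 26.6 Mbps.

26.6 Mbps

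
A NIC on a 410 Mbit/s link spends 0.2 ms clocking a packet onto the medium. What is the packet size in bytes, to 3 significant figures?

10300 bytes

L = R × t_tx = 410000000 b/s × 0.0002 s = 82000 bits.
In bytes: 82000 / 8 = 10300 bytes.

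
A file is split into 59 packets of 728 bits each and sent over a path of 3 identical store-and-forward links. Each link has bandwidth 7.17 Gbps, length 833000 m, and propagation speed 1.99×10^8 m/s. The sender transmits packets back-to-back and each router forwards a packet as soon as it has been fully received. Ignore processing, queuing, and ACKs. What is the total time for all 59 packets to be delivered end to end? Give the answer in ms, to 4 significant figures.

12.56 ms

Per-hop transmission t_tx = L/R = 728/7170000000 = 0.000101534 ms.
Per-hop propagation t_prop = 833000/199000000 = 4.18593 ms.
Pipeline fill: first packet needs 3·t_tx to clear all hops; remaining 58 packets each add one t_tx.
Total = (3+59-1)·t_tx + 3·t_prop = 61·0.000101534 + 3·4.18593 = 12.56 ms.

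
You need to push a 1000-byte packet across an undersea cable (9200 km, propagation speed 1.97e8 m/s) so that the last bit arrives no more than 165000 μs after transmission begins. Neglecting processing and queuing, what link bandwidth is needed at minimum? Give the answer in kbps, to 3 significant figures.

67.6 kbps

L = 8000 bits.
Propagation delay = 9200000 / 197000000 = 46700.5 μs.
Transmission budget = 165000 − 46700.5 = 118299 μs.
R ≥ L / t_tx = 8000 bits / 0.118299 s = 67.6 kbps.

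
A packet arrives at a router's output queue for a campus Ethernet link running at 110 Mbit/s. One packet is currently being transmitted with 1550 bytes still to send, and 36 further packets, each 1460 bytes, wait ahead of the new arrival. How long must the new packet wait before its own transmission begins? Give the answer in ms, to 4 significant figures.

3.935 ms

Each queued packet: L/R = 11680/110000000 = 0.106182 ms.
36 queued → 3.82255 ms.
Plus remaining 12400 bits of current packet: 0.112727 ms.
Queuing delay = 3.935 ms.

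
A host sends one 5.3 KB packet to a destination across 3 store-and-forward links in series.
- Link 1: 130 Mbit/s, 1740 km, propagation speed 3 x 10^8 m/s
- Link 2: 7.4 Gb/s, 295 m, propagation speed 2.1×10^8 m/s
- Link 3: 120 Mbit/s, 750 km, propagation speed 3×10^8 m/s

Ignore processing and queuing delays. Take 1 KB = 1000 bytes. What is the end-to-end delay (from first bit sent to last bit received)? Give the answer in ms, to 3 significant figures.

L = 42400 bits.
Transmission delays (L/R per hop): 0.326154, 0.00572973, 0.353333 ms; sum = 0.685217 ms.
Propagation delays (d/s per hop): 5.8, 0.00140476, 2.5 ms; sum = 8.3014 ms.
End-to-end = 8.99 ms.

8.99 ms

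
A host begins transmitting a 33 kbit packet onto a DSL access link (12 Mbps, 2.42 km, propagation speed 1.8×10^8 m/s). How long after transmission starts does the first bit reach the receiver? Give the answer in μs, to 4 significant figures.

First bit experiences only propagation delay: d/s = 2420/180000000 = 13.44 μs.

13.44 μs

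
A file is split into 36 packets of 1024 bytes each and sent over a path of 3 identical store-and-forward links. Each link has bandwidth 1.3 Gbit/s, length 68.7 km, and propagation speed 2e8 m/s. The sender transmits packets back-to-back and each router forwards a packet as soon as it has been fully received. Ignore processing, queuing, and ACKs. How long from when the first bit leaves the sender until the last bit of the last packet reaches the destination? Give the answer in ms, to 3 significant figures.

Per-hop transmission t_tx = L/R = 8192/1300000000 = 0.00630154 ms.
Per-hop propagation t_prop = 68700/200000000 = 0.3435 ms.
Pipeline fill: first packet needs 3·t_tx to clear all hops; remaining 35 packets each add one t_tx.
Total = (3+36-1)·t_tx + 3·t_prop = 38·0.00630154 + 3·0.3435 = 1.27 ms.

1.27 ms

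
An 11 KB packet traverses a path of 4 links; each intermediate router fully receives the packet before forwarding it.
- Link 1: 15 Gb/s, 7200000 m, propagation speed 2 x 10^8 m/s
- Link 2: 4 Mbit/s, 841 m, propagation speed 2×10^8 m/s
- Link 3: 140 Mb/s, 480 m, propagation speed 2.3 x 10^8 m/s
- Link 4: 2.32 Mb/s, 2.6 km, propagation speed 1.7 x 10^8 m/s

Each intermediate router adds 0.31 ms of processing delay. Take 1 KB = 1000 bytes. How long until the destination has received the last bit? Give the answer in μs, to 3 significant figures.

L = 88000 bits.
Transmission delays (L/R per hop): 5.86667, 22000, 628.571, 37931 μs; sum = 60565.5 μs.
Propagation delays (d/s per hop): 36000, 4.205, 2.08696, 15.2941 μs; sum = 36021.6 μs.
Processing at 3 router(s): 3 × 0.31 ms = 930 μs.
End-to-end = 97500 μs.

97500 μs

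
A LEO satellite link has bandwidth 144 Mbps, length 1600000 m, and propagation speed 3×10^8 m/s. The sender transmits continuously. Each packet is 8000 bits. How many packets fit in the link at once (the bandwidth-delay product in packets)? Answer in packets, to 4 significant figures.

Propagation delay = 1600000 / 300000000 = 0.00533333 s.
BDP = R × t_prop = 144000000 × 0.00533333 = 768000 bits.
In packets of 8000 bits: 96.00 packets.

96.00 packets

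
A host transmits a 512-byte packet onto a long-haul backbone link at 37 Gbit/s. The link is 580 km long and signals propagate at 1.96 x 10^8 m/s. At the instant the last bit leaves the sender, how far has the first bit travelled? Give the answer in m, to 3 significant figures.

t_tx = L/R = 4096/37000000000 = 1.10703e-07 s.
Distance = s × t_tx = 196000000 × 1.10703e-07 = 21.7 m.

21.7 m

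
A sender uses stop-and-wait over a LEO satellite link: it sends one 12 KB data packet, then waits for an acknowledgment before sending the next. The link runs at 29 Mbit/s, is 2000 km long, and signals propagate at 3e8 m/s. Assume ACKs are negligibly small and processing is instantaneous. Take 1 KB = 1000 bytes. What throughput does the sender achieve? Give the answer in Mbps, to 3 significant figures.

t_tx = L/R = 96000/29000000 = 0.00331034 s.
t_prop = 2000000/300000000 = 0.00666667 s; RTT = 0.0133333 s.
Cycle = t_tx + RTT = 0.0166437 s.
Throughput = L / cycle = 96000 / 0.0166437 = 5.77 Mbps.

5.77 Mbps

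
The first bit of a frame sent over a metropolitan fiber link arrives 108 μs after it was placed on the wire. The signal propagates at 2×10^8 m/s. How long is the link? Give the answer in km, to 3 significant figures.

d = s × t_prop = 200000000 × 0.000108 = 21.6 km.

21.6 km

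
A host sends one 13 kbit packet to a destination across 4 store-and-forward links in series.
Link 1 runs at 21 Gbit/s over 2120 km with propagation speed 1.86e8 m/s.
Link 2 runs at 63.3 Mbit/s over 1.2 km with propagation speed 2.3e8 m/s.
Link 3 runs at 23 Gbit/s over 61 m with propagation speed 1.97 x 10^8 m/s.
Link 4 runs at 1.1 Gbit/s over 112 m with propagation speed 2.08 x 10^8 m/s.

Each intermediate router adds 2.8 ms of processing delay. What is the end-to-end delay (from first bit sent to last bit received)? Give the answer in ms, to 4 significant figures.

L = 13000 bits.
Transmission delays (L/R per hop): 0.000619048, 0.205371, 0.000565217, 0.0118182 ms; sum = 0.218374 ms.
Propagation delays (d/s per hop): 11.3978, 0.00521739, 0.000309645, 0.000538462 ms; sum = 11.4039 ms.
Processing at 3 router(s): 3 × 2.8 ms = 8.4 ms.
End-to-end = 20.02 ms.

20.02 ms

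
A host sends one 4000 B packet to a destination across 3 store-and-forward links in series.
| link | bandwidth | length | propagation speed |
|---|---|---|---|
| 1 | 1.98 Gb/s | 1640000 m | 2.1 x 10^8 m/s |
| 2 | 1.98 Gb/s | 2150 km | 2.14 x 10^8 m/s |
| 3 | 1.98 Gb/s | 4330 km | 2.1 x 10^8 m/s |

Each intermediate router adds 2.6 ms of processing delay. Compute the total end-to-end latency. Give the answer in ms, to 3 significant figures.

43.7 ms

L = 4000 × 8 = 32000 bits.
Transmission delay per hop = L/R = 32000/1980000000 = 0.0161616 ms; 3 hops → 0.0484848 ms.
Propagation delays (d/s per hop): 7.80952, 10.0467, 20.619 ms; sum = 38.4753 ms.
Processing at 2 router(s): 2 × 2.6 ms = 5.2 ms.
End-to-end = 43.7 ms.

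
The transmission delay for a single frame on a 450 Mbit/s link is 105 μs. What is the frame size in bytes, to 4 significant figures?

L = R × t_tx = 450000000 b/s × 0.000105 s = 47250 bits.
In bytes: 47250 / 8 = 5906 bytes.

5906 bytes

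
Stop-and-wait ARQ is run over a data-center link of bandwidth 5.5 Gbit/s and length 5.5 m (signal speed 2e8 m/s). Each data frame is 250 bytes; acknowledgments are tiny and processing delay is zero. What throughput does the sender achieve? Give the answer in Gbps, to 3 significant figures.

4.78 Gbps

t_tx = L/R = 2000/5500000000 = 3.63636e-07 s.
t_prop = 5.5/200000000 = 2.75e-08 s; RTT = 5.5e-08 s.
Cycle = t_tx + RTT = 4.18636e-07 s.
Throughput = L / cycle = 2000 / 4.18636e-07 = 4.78 Gbps.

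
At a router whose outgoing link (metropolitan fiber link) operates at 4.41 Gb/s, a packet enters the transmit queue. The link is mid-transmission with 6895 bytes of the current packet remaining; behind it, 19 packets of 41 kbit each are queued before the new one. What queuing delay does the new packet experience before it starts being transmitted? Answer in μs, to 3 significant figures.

189 μs

Each queued packet: L/R = 41000/4410000000 = 9.29705 μs.
19 queued → 176.644 μs.
Plus remaining 55160 bits of current packet: 12.5079 μs.
Queuing delay = 189 μs.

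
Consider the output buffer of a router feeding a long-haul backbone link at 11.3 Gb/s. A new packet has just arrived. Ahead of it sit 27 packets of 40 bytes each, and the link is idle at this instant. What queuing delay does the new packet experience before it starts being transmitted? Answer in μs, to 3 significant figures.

Each queued packet: L/R = 320/11300000000 = 0.0283186 μs.
27 queued → 0.764602 μs.
Queuing delay = 0.765 μs.

0.765 μs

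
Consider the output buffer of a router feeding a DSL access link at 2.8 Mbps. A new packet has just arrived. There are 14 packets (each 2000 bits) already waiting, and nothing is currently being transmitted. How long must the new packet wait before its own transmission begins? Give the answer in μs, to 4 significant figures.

10000 μs

Each queued packet: L/R = 2000/2800000 = 714.286 μs.
14 queued → 10000 μs.
Queuing delay = 10000 μs.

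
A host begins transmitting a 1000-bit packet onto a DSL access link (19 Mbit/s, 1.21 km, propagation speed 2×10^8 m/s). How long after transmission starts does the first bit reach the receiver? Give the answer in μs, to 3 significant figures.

First bit experiences only propagation delay: d/s = 1210/200000000 = 6.05 μs.

6.05 μs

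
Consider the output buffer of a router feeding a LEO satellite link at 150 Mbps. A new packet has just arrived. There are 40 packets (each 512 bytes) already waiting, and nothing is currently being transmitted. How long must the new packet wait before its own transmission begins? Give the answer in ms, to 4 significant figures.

1.092 ms

Each queued packet: L/R = 4096/150000000 = 0.0273067 ms.
40 queued → 1.09227 ms.
Queuing delay = 1.092 ms.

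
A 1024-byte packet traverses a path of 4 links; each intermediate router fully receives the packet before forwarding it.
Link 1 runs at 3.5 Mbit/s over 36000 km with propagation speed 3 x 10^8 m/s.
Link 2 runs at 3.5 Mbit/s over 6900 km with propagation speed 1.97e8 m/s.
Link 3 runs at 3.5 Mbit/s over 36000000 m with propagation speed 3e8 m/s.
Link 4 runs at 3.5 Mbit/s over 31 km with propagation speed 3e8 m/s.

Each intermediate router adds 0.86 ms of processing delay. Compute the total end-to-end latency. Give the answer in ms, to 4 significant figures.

L = 1024 × 8 = 8192 bits.
Transmission delay per hop = L/R = 8192/3500000 = 2.34057 ms; 4 hops → 9.36229 ms.
Propagation delays (d/s per hop): 120, 35.0254, 120, 0.103333 ms; sum = 275.129 ms.
Processing at 3 router(s): 3 × 0.86 ms = 2.58 ms.
End-to-end = 287.1 ms.

287.1 ms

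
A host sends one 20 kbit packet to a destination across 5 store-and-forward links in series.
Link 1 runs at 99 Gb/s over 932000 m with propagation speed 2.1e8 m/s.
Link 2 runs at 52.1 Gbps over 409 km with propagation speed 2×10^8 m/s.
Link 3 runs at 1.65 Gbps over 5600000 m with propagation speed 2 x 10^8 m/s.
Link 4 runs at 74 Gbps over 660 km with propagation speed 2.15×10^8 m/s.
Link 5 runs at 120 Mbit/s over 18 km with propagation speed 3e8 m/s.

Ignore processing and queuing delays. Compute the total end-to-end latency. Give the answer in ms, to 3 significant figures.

37.8 ms

L = 20000 bits.
Transmission delays (L/R per hop): 0.00020202, 0.000383877, 0.0121212, 0.00027027, 0.166667 ms; sum = 0.179644 ms.
Propagation delays (d/s per hop): 4.4381, 2.045, 28, 3.06977, 0.06 ms; sum = 37.6129 ms.
End-to-end = 37.8 ms.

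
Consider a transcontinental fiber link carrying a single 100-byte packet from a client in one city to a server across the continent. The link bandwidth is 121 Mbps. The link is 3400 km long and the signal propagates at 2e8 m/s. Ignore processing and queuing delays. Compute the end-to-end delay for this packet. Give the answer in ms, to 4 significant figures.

17.01 ms

L = 100 × 8 = 800 bits.
Transmission delay = L/R = 800 / 121000000 = 0.00661157 ms.
Propagation delay = d/s = 3400000 m / 200000000 m/s = 17 ms.
Total = 17.01 ms.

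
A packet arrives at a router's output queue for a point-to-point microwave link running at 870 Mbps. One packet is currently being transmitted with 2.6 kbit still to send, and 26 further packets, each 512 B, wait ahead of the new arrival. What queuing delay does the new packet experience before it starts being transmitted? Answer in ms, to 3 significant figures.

0.125 ms

Each queued packet: L/R = 4096/870000000 = 0.00470805 ms.
26 queued → 0.122409 ms.
Plus remaining 2600 bits of current packet: 0.00298851 ms.
Queuing delay = 0.125 ms.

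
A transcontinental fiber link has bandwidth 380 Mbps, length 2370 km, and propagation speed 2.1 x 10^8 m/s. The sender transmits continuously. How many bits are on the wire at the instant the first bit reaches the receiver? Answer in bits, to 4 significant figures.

4289000 bits

Propagation delay = 2370000 / 210000000 = 0.0112857 s.
BDP = R × t_prop = 380000000 × 0.0112857 = 4288570 bits.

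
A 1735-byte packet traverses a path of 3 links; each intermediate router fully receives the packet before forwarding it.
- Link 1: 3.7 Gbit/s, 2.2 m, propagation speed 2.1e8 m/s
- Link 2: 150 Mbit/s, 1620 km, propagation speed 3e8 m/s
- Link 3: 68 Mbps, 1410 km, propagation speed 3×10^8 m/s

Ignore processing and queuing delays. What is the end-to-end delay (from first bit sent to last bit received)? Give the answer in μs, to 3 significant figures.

L = 1735 × 8 = 13880 bits.
Transmission delays (L/R per hop): 3.75135, 92.5333, 204.118 μs; sum = 300.402 μs.
Propagation delays (d/s per hop): 0.0104762, 5400, 4700 μs; sum = 10100 μs.
End-to-end = 10400 μs.

10400 μs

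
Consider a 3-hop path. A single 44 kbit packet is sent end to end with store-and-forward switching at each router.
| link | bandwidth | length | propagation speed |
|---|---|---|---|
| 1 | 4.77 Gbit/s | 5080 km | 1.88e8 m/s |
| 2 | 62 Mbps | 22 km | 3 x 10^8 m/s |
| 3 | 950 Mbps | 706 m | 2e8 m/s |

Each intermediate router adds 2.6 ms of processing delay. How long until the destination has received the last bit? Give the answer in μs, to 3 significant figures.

33100 μs

L = 44000 bits.
Transmission delays (L/R per hop): 9.22432, 709.677, 46.3158 μs; sum = 765.218 μs.
Propagation delays (d/s per hop): 27021.3, 73.3333, 3.53 μs; sum = 27098.1 μs.
Processing at 2 router(s): 2 × 2.6 ms = 5200 μs.
End-to-end = 33100 μs.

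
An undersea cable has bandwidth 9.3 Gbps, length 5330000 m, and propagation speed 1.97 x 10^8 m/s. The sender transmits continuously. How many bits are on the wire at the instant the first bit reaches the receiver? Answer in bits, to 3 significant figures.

Propagation delay = 5330000 / 197000000 = 0.0270558 s.
BDP = R × t_prop = 9300000000 × 0.0270558 = 251619000 bits.

252000000 bits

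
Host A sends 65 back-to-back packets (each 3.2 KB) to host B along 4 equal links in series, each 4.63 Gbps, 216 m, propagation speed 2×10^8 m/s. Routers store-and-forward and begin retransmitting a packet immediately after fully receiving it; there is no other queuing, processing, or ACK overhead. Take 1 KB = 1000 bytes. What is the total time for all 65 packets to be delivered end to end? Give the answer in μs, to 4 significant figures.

Per-hop transmission t_tx = L/R = 25600/4630000000 = 5.52916 μs.
Per-hop propagation t_prop = 216/200000000 = 1.08 μs.
Pipeline fill: first packet needs 4·t_tx to clear all hops; remaining 64 packets each add one t_tx.
Total = (4+65-1)·t_tx + 4·t_prop = 68·5.52916 + 4·1.08 = 380.3 μs.

380.3 μs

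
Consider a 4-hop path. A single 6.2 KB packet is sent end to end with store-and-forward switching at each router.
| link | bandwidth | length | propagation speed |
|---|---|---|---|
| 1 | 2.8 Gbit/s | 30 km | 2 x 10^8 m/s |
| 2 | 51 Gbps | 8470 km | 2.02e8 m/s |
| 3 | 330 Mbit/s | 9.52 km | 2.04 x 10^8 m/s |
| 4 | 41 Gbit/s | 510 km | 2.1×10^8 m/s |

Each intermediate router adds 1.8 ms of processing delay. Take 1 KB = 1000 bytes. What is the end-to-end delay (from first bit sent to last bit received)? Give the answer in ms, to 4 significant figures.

L = 49600 bits.
Transmission delays (L/R per hop): 0.0177143, 0.000972549, 0.150303, 0.00120976 ms; sum = 0.1702 ms.
Propagation delays (d/s per hop): 0.15, 41.9307, 0.0466667, 2.42857 ms; sum = 44.5559 ms.
Processing at 3 router(s): 3 × 1.8 ms = 5.4 ms.
End-to-end = 50.13 ms.

50.13 ms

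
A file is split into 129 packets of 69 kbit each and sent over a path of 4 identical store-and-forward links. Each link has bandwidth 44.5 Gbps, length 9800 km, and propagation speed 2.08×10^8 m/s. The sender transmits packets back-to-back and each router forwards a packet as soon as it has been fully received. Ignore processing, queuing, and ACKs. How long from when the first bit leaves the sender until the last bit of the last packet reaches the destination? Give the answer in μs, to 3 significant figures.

Per-hop transmission t_tx = L/R = 69000/44500000000 = 1.55056 μs.
Per-hop propagation t_prop = 9800000/208000000 = 47115.4 μs.
Pipeline fill: first packet needs 4·t_tx to clear all hops; remaining 128 packets each add one t_tx.
Total = (4+129-1)·t_tx + 4·t_prop = 132·1.55056 + 4·47115.4 = 189000 μs.

189000 μs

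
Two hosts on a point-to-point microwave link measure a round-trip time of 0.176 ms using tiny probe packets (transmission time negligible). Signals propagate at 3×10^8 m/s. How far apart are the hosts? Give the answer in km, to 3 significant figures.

26.4 km

One-way propagation = RTT/2 = 0.088 ms.
d = s × t = 300000000 × 8.8e-05 = 26.4 km.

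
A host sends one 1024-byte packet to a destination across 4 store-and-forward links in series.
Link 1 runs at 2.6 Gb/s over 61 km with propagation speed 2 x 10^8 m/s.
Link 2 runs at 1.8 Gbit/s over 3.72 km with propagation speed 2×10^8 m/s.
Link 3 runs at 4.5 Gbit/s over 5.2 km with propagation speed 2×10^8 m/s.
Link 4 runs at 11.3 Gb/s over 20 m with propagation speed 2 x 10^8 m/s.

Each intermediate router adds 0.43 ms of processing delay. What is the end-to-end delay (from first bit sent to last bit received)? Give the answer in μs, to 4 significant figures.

1650 μs

L = 1024 × 8 = 8192 bits.
Transmission delays (L/R per hop): 3.15077, 4.55111, 1.82044, 0.724956 μs; sum = 10.2473 μs.
Propagation delays (d/s per hop): 305, 18.6, 26, 0.1 μs; sum = 349.7 μs.
Processing at 3 router(s): 3 × 0.43 ms = 1290 μs.
End-to-end = 1650 μs.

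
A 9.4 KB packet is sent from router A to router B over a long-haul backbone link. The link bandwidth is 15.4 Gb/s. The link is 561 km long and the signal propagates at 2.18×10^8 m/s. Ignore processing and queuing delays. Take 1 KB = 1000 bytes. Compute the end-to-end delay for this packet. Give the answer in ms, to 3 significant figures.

2.58 ms

L = 75200 bits.
Transmission delay = L/R = 75200 / 15400000000 = 0.00488312 ms.
Propagation delay = d/s = 561000 m / 2.18e+08 m/s = 2.57339 ms.
Total = 2.58 ms.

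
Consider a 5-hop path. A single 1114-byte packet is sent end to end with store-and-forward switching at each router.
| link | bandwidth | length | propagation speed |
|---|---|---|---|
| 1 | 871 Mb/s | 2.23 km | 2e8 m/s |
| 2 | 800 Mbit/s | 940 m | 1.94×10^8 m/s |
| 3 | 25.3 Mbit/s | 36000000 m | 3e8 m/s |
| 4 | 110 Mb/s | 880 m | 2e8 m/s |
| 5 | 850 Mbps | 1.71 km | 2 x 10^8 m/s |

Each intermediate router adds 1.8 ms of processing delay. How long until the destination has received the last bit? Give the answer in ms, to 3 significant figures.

L = 1114 × 8 = 8912 bits.
Transmission delays (L/R per hop): 0.0102319, 0.01114, 0.352253, 0.0810182, 0.0104847 ms; sum = 0.465128 ms.
Propagation delays (d/s per hop): 0.01115, 0.00484536, 120, 0.0044, 0.00855 ms; sum = 120.029 ms.
Processing at 4 router(s): 4 × 1.8 ms = 7.2 ms.
End-to-end = 128 ms.

128 ms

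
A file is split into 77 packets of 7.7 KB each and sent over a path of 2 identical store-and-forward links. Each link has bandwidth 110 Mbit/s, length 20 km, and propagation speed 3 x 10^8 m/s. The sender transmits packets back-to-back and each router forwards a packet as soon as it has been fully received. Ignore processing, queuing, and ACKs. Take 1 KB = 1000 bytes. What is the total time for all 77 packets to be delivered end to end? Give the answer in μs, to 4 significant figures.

Per-hop transmission t_tx = L/R = 61600/110000000 = 560 μs.
Per-hop propagation t_prop = 20000/300000000 = 66.6667 μs.
Pipeline fill: first packet needs 2·t_tx to clear all hops; remaining 76 packets each add one t_tx.
Total = (2+77-1)·t_tx + 2·t_prop = 78·560 + 2·66.6667 = 43810 μs.

43810 μs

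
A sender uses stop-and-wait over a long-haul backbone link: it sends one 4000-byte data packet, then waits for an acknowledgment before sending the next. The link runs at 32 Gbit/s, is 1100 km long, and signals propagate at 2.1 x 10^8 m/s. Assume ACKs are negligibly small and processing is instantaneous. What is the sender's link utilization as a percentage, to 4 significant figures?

t_tx = L/R = 32000/32000000000 = 1e-06 s.
t_prop = 1100000/210000000 = 0.0052381 s; RTT = 0.0104762 s.
Cycle = t_tx + RTT = 0.0104772 s.
Utilization = t_tx / cycle = 1e-06/0.0104772 = 0.009545 %.

0.009545 %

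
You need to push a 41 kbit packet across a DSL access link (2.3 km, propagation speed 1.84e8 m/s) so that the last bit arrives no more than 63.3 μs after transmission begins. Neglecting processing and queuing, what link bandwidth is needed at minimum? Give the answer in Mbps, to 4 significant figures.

807.1 Mbps

Propagation delay = 2300 / 184000000 = 12.5 μs.
Transmission budget = 63.3 − 12.5 = 50.8 μs.
R ≥ L / t_tx = 41000 bits / 5.08e-05 s = 807.1 Mbps.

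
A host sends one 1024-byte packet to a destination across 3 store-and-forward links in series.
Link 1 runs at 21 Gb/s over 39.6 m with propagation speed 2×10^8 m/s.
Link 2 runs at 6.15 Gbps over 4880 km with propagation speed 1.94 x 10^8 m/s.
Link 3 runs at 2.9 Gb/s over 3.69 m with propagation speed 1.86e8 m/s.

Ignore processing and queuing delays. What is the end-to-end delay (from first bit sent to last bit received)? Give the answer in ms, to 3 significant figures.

L = 1024 × 8 = 8192 bits.
Transmission delays (L/R per hop): 0.000390095, 0.00133203, 0.00282483 ms; sum = 0.00454696 ms.
Propagation delays (d/s per hop): 0.000198, 25.1546, 1.98387e-05 ms; sum = 25.1549 ms.
End-to-end = 25.2 ms.

25.2 ms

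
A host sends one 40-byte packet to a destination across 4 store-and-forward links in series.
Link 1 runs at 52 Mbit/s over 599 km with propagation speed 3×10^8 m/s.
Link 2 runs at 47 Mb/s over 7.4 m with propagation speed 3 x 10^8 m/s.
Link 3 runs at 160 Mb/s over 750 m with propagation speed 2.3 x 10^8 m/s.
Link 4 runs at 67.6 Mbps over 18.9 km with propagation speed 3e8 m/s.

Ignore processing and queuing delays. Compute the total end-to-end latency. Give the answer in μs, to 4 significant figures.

2083 μs

L = 40 × 8 = 320 bits.
Transmission delays (L/R per hop): 6.15385, 6.80851, 2, 4.73373 μs; sum = 19.6961 μs.
Propagation delays (d/s per hop): 1996.67, 0.0246667, 3.26087, 63 μs; sum = 2062.95 μs.
End-to-end = 2083 μs.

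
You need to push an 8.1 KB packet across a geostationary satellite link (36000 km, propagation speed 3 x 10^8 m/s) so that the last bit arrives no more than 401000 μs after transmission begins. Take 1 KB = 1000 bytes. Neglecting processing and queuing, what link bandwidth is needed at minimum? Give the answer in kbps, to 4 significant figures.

230.6 kbps

L = 64800 bits.
Propagation delay = 36000000 / 300000000 = 120000 μs.
Transmission budget = 401000 − 120000 = 281000 μs.
R ≥ L / t_tx = 64800 bits / 0.281 s = 230.6 kbps.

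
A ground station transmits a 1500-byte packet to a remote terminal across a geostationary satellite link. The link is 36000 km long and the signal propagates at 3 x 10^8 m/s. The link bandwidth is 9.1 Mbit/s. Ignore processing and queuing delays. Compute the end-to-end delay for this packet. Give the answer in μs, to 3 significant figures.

L = 1500 × 8 = 12000 bits.
Transmission delay = L/R = 12000 / 9100000 = 1318.68 μs.
Propagation delay = d/s = 36000000 m / 300000000 m/s = 120000 μs.
Total = 121000 μs.

121000 μs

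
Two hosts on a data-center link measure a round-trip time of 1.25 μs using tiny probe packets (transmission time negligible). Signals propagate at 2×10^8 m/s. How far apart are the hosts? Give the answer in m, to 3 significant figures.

One-way propagation = RTT/2 = 0.625 μs.
d = s × t = 200000000 × 6.25e-07 = 125 m.

125 m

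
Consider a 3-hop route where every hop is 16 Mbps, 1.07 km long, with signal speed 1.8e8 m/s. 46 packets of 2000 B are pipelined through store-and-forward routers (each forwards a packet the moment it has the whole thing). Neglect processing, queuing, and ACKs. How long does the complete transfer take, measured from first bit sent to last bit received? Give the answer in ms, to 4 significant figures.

48.02 ms

Per-hop transmission t_tx = L/R = 16000/16000000 = 1 ms.
Per-hop propagation t_prop = 1070/180000000 = 0.00594444 ms.
Pipeline fill: first packet needs 3·t_tx to clear all hops; remaining 45 packets each add one t_tx.
Total = (3+46-1)·t_tx + 3·t_prop = 48·1 + 3·0.00594444 = 48.02 ms.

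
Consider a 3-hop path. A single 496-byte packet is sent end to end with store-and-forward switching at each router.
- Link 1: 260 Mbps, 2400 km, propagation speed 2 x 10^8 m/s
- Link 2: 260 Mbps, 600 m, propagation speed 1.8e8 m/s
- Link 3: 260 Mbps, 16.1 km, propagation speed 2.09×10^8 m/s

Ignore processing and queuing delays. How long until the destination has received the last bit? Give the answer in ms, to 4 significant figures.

L = 496 × 8 = 3968 bits.
Transmission delay per hop = L/R = 3968/260000000 = 0.0152615 ms; 3 hops → 0.0457846 ms.
Propagation delays (d/s per hop): 12, 0.00333333, 0.0770335 ms; sum = 12.0804 ms.
End-to-end = 12.13 ms.

12.13 ms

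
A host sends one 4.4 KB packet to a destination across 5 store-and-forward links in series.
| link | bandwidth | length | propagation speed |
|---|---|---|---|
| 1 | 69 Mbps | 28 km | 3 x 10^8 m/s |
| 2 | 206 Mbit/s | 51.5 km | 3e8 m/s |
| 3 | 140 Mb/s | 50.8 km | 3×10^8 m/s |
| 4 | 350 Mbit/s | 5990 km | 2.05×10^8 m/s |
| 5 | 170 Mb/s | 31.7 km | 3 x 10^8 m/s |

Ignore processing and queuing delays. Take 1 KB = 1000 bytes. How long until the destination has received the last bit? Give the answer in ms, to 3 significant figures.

L = 35200 bits.
Transmission delays (L/R per hop): 0.510145, 0.170874, 0.251429, 0.100571, 0.207059 ms; sum = 1.24008 ms.
Propagation delays (d/s per hop): 0.0933333, 0.171667, 0.169333, 29.2195, 0.105667 ms; sum = 29.7595 ms.
End-to-end = 31.0 ms.

31.0 ms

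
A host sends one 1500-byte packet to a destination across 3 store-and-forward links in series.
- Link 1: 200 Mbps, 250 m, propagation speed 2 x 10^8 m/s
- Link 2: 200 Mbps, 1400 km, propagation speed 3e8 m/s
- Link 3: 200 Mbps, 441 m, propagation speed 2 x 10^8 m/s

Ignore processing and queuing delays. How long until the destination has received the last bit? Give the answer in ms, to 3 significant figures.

L = 1500 × 8 = 12000 bits.
Transmission delay per hop = L/R = 12000/200000000 = 0.06 ms; 3 hops → 0.18 ms.
Propagation delays (d/s per hop): 0.00125, 4.66667, 0.002205 ms; sum = 4.67012 ms.
End-to-end = 4.85 ms.

4.85 ms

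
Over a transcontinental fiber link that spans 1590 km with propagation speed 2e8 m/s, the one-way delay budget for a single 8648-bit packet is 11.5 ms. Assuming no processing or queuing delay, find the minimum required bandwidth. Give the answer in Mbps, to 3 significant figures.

Propagation delay = 1590000 / 200000000 = 7.95 ms.
Transmission budget = 11.5 − 7.95 = 3.55 ms.
R ≥ L / t_tx = 8648 bits / 0.00355 s = 2.44 Mbps.

2.44 Mbps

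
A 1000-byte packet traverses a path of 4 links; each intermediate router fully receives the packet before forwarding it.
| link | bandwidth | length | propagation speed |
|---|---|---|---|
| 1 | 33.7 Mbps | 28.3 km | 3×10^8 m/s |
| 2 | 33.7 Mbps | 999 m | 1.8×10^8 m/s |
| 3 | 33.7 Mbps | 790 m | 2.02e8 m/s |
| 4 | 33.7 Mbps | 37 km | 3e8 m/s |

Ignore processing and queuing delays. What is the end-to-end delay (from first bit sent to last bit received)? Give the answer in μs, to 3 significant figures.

L = 1000 × 8 = 8000 bits.
Transmission delay per hop = L/R = 8000/33700000 = 237.389 μs; 4 hops → 949.555 μs.
Propagation delays (d/s per hop): 94.3333, 5.55, 3.91089, 123.333 μs; sum = 227.128 μs.
End-to-end = 1180 μs.

1180 μs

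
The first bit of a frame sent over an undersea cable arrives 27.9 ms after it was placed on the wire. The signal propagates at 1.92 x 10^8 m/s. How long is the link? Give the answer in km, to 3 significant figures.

5360 km

d = s × t_prop = 192000000 × 0.0279 = 5360 km.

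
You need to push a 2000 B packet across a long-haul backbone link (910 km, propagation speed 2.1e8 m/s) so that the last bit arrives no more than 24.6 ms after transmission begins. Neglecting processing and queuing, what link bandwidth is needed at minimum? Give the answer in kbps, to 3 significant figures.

789 kbps

L = 16000 bits.
Propagation delay = 910000 / 210000000 = 4.33333 ms.
Transmission budget = 24.6 − 4.33333 = 20.2667 ms.
R ≥ L / t_tx = 16000 bits / 0.0202667 s = 789 kbps.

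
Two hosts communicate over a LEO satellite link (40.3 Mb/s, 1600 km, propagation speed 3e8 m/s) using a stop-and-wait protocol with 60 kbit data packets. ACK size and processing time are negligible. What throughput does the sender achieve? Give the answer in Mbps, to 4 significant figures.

4.936 Mbps

t_tx = L/R = 60000/40300000 = 0.00148883 s.
t_prop = 1600000/300000000 = 0.00533333 s; RTT = 0.0106667 s.
Cycle = t_tx + RTT = 0.0121555 s.
Throughput = L / cycle = 60000 / 0.0121555 = 4.936 Mbps.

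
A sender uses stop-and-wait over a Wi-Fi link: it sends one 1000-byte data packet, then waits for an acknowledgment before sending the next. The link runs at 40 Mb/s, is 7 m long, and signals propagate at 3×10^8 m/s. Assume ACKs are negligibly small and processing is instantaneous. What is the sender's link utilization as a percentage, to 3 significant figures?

100 %

t_tx = L/R = 8000/40000000 = 0.0002 s.
t_prop = 7/300000000 = 2.33333e-08 s; RTT = 4.66667e-08 s.
Cycle = t_tx + RTT = 0.000200047 s.
Utilization = t_tx / cycle = 0.0002/0.000200047 = 100 %.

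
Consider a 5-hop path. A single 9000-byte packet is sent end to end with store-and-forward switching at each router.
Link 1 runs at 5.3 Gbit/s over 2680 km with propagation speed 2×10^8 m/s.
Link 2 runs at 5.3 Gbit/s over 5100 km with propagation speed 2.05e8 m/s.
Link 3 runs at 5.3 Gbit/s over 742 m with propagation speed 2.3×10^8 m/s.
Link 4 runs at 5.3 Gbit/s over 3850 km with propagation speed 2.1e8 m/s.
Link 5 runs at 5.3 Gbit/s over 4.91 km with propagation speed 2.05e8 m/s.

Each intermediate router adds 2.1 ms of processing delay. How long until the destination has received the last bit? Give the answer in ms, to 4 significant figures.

L = 9000 × 8 = 72000 bits.
Transmission delay per hop = L/R = 72000/5300000000 = 0.0135849 ms; 5 hops → 0.0679245 ms.
Propagation delays (d/s per hop): 13.4, 24.878, 0.00322609, 18.3333, 0.0239512 ms; sum = 56.6386 ms.
Processing at 4 router(s): 4 × 2.1 ms = 8.4 ms.
End-to-end = 65.11 ms.

65.11 ms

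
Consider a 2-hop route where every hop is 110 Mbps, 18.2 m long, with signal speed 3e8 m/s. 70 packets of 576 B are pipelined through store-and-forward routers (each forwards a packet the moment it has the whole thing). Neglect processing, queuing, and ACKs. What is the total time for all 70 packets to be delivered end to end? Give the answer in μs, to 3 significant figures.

Per-hop transmission t_tx = L/R = 4608/110000000 = 41.8909 μs.
Per-hop propagation t_prop = 18.2/300000000 = 0.0606667 μs.
Pipeline fill: first packet needs 2·t_tx to clear all hops; remaining 69 packets each add one t_tx.
Total = (2+70-1)·t_tx + 2·t_prop = 71·41.8909 + 2·0.0606667 = 2970 μs.

2970 μs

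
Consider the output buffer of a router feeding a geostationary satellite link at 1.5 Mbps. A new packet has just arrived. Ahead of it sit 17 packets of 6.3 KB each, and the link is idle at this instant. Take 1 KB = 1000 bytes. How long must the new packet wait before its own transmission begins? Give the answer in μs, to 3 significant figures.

Each queued packet: L/R = 50400/1500000 = 33600 μs.
17 queued → 571200 μs.
Queuing delay = 571000 μs.

571000 μs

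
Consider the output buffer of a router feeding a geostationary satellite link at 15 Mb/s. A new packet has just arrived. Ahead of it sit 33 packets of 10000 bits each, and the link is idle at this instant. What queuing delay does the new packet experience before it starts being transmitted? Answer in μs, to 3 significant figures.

Each queued packet: L/R = 10000/15000000 = 666.667 μs.
33 queued → 22000 μs.
Queuing delay = 22000 μs.

22000 μs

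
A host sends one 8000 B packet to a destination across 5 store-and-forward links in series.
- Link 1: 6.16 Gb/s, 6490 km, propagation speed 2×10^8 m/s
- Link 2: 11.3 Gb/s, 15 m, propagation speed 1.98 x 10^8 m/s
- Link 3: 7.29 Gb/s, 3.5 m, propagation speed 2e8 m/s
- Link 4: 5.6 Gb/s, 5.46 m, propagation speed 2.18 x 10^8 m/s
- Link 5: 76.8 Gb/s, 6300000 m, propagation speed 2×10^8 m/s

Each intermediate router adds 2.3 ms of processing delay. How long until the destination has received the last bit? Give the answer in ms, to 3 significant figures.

L = 8000 × 8 = 64000 bits.
Transmission delays (L/R per hop): 0.0103896, 0.00566372, 0.00877915, 0.0114286, 0.000833333 ms; sum = 0.0370944 ms.
Propagation delays (d/s per hop): 32.45, 7.57576e-05, 1.75e-05, 2.50459e-05, 31.5 ms; sum = 63.9501 ms.
Processing at 4 router(s): 4 × 2.3 ms = 9.2 ms.
End-to-end = 73.2 ms.

73.2 ms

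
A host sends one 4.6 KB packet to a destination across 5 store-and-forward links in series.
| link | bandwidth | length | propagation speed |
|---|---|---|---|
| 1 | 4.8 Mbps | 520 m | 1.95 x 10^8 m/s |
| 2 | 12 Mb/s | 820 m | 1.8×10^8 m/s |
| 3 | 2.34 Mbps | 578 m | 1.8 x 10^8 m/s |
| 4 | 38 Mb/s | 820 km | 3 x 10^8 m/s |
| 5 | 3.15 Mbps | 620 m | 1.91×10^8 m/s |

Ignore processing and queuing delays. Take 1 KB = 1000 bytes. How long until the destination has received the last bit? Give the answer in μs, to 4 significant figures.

L = 36800 bits.
Transmission delays (L/R per hop): 7666.67, 3066.67, 15726.5, 968.421, 11682.5 μs; sum = 39110.8 μs.
Propagation delays (d/s per hop): 2.66667, 4.55556, 3.21111, 2733.33, 3.24607 μs; sum = 2747.01 μs.
End-to-end = 41860 μs.

41860 μs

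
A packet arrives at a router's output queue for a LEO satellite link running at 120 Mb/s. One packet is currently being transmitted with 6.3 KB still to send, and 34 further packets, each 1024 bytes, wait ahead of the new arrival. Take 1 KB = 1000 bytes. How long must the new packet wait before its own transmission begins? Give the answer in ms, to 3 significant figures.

2.74 ms

Each queued packet: L/R = 8192/120000000 = 0.0682667 ms.
34 queued → 2.32107 ms.
Plus remaining 50400 bits of current packet: 0.42 ms.
Queuing delay = 2.74 ms.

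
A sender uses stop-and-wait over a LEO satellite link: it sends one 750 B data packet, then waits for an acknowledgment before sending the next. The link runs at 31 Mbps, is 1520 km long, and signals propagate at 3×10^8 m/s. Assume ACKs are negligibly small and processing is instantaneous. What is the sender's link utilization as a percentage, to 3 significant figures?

1.87 %

t_tx = L/R = 6000/31000000 = 0.000193548 s.
t_prop = 1520000/300000000 = 0.00506667 s; RTT = 0.0101333 s.
Cycle = t_tx + RTT = 0.0103269 s.
Utilization = t_tx / cycle = 0.000193548/0.0103269 = 1.87 %.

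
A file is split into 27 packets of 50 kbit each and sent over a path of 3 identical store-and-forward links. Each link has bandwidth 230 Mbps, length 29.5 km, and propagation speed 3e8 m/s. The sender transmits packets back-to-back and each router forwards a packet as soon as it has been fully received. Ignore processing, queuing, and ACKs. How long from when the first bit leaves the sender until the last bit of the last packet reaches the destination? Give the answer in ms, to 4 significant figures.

Per-hop transmission t_tx = L/R = 50000/230000000 = 0.217391 ms.
Per-hop propagation t_prop = 29500/300000000 = 0.0983333 ms.
Pipeline fill: first packet needs 3·t_tx to clear all hops; remaining 26 packets each add one t_tx.
Total = (3+27-1)·t_tx + 3·t_prop = 29·0.217391 + 3·0.0983333 = 6.599 ms.

6.599 ms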